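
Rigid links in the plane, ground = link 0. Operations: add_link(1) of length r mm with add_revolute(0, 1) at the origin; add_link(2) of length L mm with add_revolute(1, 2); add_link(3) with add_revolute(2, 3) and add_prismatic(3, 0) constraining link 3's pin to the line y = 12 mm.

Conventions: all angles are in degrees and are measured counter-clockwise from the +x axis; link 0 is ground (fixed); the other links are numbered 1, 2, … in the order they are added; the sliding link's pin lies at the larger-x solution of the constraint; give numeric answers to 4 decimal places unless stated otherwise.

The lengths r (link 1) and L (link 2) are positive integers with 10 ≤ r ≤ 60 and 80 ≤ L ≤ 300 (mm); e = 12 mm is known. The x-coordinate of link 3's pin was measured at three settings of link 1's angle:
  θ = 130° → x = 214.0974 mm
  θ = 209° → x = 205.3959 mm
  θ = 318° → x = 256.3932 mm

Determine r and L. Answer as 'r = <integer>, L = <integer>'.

constraint per measurement: (x − r cos θ)² + (r sin θ − e)² = L²
subtracting the θ₁ and θ₂ equations cancels the r² and L² terms:
r = (x₁² − x₂²) / (2[(x₁cos θ₁ + e sin θ₁) − (x₂cos θ₂ + e sin θ₂)]) = 32.0002 → r = 32
L² = (x₁ − r cos θ₁)² + (r sin θ₁ − e)² = 55225.0005 → L = 235.0000 → L = 235
check at θ₃=318°: x = 256.3932 (printed 256.3932) ✓

r = 32, L = 235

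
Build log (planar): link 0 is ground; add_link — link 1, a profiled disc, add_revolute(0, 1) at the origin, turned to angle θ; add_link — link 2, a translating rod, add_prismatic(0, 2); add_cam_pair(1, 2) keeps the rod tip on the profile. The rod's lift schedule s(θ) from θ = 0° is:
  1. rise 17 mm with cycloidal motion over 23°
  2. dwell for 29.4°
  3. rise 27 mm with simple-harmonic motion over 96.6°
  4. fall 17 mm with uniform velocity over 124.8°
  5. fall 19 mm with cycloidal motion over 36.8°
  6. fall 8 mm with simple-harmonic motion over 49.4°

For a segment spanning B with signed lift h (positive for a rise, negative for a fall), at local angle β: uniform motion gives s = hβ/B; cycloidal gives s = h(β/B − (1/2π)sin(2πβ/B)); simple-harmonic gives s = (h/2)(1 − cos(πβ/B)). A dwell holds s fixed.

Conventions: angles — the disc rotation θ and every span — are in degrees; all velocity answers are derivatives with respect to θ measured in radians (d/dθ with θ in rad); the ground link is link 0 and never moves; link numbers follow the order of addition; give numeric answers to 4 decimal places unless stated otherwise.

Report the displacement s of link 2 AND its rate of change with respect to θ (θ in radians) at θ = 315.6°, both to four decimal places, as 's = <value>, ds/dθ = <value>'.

seg 1 [0°–23°] cycloidal, h=17: full span → s += 17 → s = 17.0000
seg 2 [23°–52.4°] dwell: s stays 17.0000
seg 3 [52.4°–149°] simple-harmonic, h=27: full span → s += 27 → s = 44.0000
seg 4 [149°–273.8°] uniform, h=-17: full span → s += -17 → s = 27.0000
seg 5 [273.8°–310.6°] cycloidal, h=-19: full span → s += -19 → s = 8.0000
seg 6 [310.6°–360°] simple-harmonic, h=-8: θ=315.6° here. β=5, B=49.4. -8/2·(1 − cos(π·0.1012)) = -0.2005 → s = 7.7995
velocity in seg [310.6°–360°] (simple-harmonic), θ in radians: β = 5° = 0.0873 rad, B = 49.4° = 0.8622 rad; ds/dθ = (πh/(2B)) sin(πβ/B) = (π·(-8)/(2·0.8622)) sin(π·0.1012) = -4.556750 mm/rad

s = 7.7995, ds/dθ = -4.5568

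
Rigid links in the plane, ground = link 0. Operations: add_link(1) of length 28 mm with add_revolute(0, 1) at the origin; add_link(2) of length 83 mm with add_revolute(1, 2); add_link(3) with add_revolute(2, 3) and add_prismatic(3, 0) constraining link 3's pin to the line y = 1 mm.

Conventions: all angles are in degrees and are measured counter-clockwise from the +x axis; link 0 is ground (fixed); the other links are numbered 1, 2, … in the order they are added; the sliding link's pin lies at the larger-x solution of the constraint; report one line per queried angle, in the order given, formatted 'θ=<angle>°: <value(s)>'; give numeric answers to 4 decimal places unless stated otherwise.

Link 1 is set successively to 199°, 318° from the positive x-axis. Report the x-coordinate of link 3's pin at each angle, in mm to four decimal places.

geometry: r = 28 mm, L = 83 mm, e = 1 mm
θ=199°: crank pin P = (r cos θ, r sin θ) = (-26.474520, -9.115908)
θ=199°: h = r sin θ − e = -9.115908 − 1 = -10.115908
θ=199°: x = r cos θ + √(L² − h²) = -26.474520 + 82.381238 = 55.906718
θ=318°: crank pin P = (r cos θ, r sin θ) = (20.808055, -18.735657)
θ=318°: h = r sin θ − e = -18.735657 − 1 = -19.735657
θ=318°: x = r cos θ + √(L² − h²) = 20.808055 + 80.619500 = 101.427556

θ=199°: 55.9067
θ=318°: 101.4276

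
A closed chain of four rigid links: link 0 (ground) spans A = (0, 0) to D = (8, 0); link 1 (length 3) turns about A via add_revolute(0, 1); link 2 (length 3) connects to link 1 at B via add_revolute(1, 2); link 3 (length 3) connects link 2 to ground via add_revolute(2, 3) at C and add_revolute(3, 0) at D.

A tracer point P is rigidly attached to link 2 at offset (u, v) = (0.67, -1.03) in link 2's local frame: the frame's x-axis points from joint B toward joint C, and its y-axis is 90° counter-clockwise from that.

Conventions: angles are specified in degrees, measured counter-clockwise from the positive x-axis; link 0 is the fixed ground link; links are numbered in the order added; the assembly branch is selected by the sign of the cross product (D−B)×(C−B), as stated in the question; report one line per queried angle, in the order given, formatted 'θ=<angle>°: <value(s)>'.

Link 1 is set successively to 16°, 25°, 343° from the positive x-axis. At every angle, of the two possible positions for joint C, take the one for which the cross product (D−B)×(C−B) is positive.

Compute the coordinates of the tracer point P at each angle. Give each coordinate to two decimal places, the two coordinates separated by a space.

A=(0,0), D=(8.00,0)
θ=16°: B = A + 3.00·(cos16°, sin16°) = (2.8838, 0.8269)
θ=16°: |BD| = 5.1826
θ=16°: circle(B,3.00) ∩ circle(D,3.00): a=2.5913, h=1.5117
θ=16°:   candidates: C₊=(5.6831,1.9058) cross=7.834; C₋=(5.2007,-1.0788) cross=-7.834
θ=16°:   branch + wants cross > 0 → take C=(5.6831,1.9058) (cross=7.834)
θ=16°: ex = (C−B)/|BC| = (0.9331,0.3596); ey = (-0.3596,0.9331)
θ=16°: P = B + 0.67·ex + -1.03·ey = (3.8794,0.1068)
θ=25°: B = A + 3.00·(cos25°, sin25°) = (2.7189, 1.2679)
θ=25°: |BD| = 5.4311
θ=25°: circle(B,3.00) ∩ circle(D,3.00): a=2.7156, h=1.2750
θ=25°:   candidates: C₊=(5.6571,1.8737) cross=6.925; C₋=(5.0618,-0.6059) cross=-6.925
θ=25°:   branch + wants cross > 0 → take C=(5.6571,1.8737) (cross=6.925)
θ=25°: ex = (C−B)/|BC| = (0.9794,0.2020); ey = (-0.2020,0.9794)
θ=25°: P = B + 0.67·ex + -1.03·ey = (3.5831,0.3944)
θ=343°: B = A + 3.00·(cos343°, sin343°) = (2.8689, -0.8771)
θ=343°: |BD| = 5.2055
θ=343°: circle(B,3.00) ∩ circle(D,3.00): a=2.6028, h=1.4919
θ=343°:   candidates: C₊=(5.1831,1.0320) cross=7.766; C₋=(5.6858,-1.9091) cross=-7.766
θ=343°:   branch + wants cross > 0 → take C=(5.1831,1.0320) (cross=7.766)
θ=343°: ex = (C−B)/|BC| = (0.7714,0.6364); ey = (-0.6364,0.7714)
θ=343°: P = B + 0.67·ex + -1.03·ey = (4.0412,-1.2453)

θ=16°: 3.88 0.11
θ=25°: 3.58 0.39
θ=343°: 4.04 -1.25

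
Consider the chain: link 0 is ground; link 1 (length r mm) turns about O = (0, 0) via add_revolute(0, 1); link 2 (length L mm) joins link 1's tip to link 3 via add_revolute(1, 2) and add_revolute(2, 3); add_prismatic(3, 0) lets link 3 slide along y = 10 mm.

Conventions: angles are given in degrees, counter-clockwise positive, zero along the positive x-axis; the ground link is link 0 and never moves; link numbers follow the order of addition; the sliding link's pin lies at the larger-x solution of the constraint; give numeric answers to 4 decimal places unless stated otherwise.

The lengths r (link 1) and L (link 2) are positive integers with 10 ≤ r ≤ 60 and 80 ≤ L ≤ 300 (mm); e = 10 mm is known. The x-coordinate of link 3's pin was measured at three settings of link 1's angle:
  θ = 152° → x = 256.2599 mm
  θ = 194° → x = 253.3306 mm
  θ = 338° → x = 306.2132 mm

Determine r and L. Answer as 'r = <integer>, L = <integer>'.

constraint per measurement: (x − r cos θ)² + (r sin θ − e)² = L²
subtracting the θ₁ and θ₂ equations cancels the r² and L² terms:
r = (x₁² − x₂²) / (2[(x₁cos θ₁ + e sin θ₁) − (x₂cos θ₂ + e sin θ₂)]) = 28.0007 → r = 28
L² = (x₁ − r cos θ₁)² + (r sin θ₁ − e)² = 78961.0197 → L = 281.0000 → L = 281
check at θ₃=338°: x = 306.2132 (printed 306.2132) ✓

r = 28, L = 281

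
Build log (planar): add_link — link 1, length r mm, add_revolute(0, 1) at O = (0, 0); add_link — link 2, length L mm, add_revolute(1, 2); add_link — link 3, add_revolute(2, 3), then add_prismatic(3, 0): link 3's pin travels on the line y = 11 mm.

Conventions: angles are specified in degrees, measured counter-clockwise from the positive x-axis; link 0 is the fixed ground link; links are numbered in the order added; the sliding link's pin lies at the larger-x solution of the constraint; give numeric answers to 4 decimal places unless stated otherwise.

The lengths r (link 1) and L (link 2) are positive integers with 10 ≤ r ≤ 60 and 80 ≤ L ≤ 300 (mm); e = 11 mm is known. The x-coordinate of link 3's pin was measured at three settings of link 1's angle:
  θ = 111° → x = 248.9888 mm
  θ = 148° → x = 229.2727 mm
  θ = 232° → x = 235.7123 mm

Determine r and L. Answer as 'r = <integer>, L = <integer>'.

constraint per measurement: (x − r cos θ)² + (r sin θ − e)² = L²
subtracting the θ₁ and θ₂ equations cancels the r² and L² terms:
r = (x₁² − x₂²) / (2[(x₁cos θ₁ + e sin θ₁) − (x₂cos θ₂ + e sin θ₂)]) = 42.9999 → r = 43
L² = (x₁ − r cos θ₁)² + (r sin θ₁ − e)² = 70756.0015 → L = 266.0000 → L = 266
check at θ₃=232°: x = 235.7123 (printed 235.7123) ✓

r = 43, L = 266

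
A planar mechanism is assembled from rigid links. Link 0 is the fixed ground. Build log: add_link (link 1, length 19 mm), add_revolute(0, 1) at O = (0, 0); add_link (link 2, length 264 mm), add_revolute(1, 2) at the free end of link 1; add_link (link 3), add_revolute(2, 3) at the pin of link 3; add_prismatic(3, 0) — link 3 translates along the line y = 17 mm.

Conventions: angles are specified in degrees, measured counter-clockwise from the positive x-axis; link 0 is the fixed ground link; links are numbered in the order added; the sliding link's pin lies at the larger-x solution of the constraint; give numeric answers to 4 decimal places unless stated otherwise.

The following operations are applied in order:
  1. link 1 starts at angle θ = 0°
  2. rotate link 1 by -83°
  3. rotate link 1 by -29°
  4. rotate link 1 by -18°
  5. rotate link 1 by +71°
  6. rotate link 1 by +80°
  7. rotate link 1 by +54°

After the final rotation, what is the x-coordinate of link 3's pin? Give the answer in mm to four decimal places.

geometry: r = 19 mm, L = 264 mm, e = 17 mm; θ starts at 0°
rotate link 1 by -83°: θ ← 0° -83° = -83°
rotate link 1 by -29°: θ ← -83° -29° = -112°
rotate link 1 by -18°: θ ← -112° -18° = -130°
rotate link 1 by +71°: θ ← -130° +71° = -59°
rotate link 1 by +80°: θ ← -59° +80° = 21°
rotate link 1 by +54°: θ ← 21° +54° = 75°
crank pin P = (r cos θ, r sin θ) = (4.917562, 18.352591)
h = r sin θ − e = 18.352591 − 17 = 1.352591
x = r cos θ + √(L² − h²) = 4.917562 + 263.996535 = 268.914097

268.9141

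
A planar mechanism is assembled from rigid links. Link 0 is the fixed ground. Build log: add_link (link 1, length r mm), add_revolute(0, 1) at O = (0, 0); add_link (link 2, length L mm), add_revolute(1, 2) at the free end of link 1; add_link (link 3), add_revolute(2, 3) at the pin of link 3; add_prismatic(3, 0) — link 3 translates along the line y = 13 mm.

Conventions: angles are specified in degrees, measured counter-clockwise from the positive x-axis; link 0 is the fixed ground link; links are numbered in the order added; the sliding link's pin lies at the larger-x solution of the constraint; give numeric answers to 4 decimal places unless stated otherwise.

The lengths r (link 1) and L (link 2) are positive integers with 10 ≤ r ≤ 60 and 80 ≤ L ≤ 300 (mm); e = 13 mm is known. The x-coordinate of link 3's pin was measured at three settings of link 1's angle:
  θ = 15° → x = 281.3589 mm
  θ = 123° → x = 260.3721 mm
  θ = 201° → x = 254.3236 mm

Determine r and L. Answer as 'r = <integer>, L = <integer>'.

constraint per measurement: (x − r cos θ)² + (r sin θ − e)² = L²
subtracting the θ₁ and θ₂ equations cancels the r² and L² terms:
r = (x₁² − x₂²) / (2[(x₁cos θ₁ + e sin θ₁) − (x₂cos θ₂ + e sin θ₂)]) = 14.0000 → r = 14
L² = (x₁ − r cos θ₁)² + (r sin θ₁ − e)² = 71824.0093 → L = 268.0000 → L = 268
check at θ₃=201°: x = 254.3236 (printed 254.3236) ✓

r = 14, L = 268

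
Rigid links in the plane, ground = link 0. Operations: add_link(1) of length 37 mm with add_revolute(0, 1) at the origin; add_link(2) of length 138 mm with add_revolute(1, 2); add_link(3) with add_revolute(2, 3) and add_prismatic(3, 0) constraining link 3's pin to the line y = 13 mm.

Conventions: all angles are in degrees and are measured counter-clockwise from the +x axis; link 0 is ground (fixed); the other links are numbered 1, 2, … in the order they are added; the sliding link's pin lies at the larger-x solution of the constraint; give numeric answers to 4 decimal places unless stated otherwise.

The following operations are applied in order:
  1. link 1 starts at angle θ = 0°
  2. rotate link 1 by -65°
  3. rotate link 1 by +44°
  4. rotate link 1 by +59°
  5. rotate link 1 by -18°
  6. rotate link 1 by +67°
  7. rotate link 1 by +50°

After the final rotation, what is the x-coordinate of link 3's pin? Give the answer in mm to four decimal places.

geometry: r = 37 mm, L = 138 mm, e = 13 mm; θ starts at 0°
rotate link 1 by -65°: θ ← 0° -65° = -65°
rotate link 1 by +44°: θ ← -65° +44° = -21°
rotate link 1 by +59°: θ ← -21° +59° = 38°
rotate link 1 by -18°: θ ← 38° -18° = 20°
rotate link 1 by +67°: θ ← 20° +67° = 87°
rotate link 1 by +50°: θ ← 87° +50° = 137°
crank pin P = (r cos θ, r sin θ) = (-27.060087, 25.233939)
h = r sin θ − e = 25.233939 − 13 = 12.233939
x = r cos θ + √(L² − h²) = -27.060087 + 137.456650 = 110.396563

110.3966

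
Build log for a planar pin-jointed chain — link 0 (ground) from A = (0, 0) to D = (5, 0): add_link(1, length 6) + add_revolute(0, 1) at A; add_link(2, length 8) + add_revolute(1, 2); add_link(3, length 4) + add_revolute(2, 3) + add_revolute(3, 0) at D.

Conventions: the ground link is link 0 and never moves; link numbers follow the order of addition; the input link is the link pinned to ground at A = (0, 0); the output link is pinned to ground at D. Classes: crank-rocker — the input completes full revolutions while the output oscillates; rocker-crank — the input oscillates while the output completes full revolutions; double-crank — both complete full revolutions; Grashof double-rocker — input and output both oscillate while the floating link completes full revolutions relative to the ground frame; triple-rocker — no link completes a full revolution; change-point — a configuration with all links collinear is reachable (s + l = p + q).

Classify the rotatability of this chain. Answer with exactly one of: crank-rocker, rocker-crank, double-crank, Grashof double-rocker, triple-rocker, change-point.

lengths: ground=5, input=6, coupler=8, output=4
sorted: s=4 (shortest), l=8 (longest), p+q=11
s + l = 12 vs p + q = 11
s + l > p + q → non-Grashof → no link fully rotates → triple-rocker

triple-rocker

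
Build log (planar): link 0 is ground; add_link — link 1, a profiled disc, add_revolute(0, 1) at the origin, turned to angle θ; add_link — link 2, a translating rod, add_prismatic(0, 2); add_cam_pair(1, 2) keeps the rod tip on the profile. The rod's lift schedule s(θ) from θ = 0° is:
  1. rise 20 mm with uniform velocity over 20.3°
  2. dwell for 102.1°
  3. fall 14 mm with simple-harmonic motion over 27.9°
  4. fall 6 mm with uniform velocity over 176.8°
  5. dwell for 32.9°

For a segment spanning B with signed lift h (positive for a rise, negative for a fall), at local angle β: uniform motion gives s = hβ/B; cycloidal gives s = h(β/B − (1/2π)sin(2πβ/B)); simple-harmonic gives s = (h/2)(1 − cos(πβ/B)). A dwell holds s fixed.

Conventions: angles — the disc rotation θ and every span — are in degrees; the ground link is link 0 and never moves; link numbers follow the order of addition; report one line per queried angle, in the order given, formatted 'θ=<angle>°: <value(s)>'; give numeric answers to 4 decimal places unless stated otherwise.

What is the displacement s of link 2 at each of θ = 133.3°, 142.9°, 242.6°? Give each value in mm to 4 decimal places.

seg 1 [0°–20.3°] uniform, h=20: full span → s += 20 → s = 20.0000
seg 2 [20.3°–122.4°] dwell: s stays 20.0000
seg 3 [122.4°–150.3°] simple-harmonic, h=-14: θ=133.3° here. β=10.9, B=27.9. -14/2·(1 − cos(π·0.3907)) = -4.6429 → s = 15.3571
seg 3 [122.4°–150.3°] simple-harmonic, h=-14: θ=142.9° here. β=20.5, B=27.9. -14/2·(1 − cos(π·0.7348)) = -11.7073 → s = 8.2927
seg 3 [122.4°–150.3°] simple-harmonic, h=-14: full span → s += -14 → s = 6.0000
seg 4 [150.3°–327.1°] uniform, h=-6: θ=242.6° here. β=92.3, B=176.8. -6·92.3/176.8 = -3.1324 → s = 2.8676

θ=133.3°: 15.3571
θ=142.9°: 8.2927
θ=242.6°: 2.8676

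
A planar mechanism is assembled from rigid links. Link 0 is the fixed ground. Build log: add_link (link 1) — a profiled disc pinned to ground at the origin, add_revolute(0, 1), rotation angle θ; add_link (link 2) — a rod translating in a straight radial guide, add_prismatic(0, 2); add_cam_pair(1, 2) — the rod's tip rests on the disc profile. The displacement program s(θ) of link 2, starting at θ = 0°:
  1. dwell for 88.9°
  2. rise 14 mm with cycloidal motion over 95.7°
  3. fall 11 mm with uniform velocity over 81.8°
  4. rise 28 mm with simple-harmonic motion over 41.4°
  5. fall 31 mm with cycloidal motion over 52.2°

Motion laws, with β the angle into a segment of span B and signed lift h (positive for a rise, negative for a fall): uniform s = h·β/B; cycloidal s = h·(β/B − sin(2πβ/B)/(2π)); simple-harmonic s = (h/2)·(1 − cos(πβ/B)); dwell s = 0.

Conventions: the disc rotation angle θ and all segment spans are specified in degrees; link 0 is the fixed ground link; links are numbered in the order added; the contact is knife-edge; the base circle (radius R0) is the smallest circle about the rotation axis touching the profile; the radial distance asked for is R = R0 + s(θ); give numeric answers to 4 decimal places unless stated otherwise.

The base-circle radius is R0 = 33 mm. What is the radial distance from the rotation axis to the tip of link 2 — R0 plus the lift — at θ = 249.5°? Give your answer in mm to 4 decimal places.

seg 1 [0°–88.9°] dwell: s stays 0.0000
seg 2 [88.9°–184.6°] cycloidal, h=14: full span → s += 14 → s = 14.0000
seg 3 [184.6°–266.4°] uniform, h=-11: θ=249.5° here. β=64.9, B=81.8. -11·64.9/81.8 = -8.7274 → s = 5.2726
R = R0 + s = 33 + 5.2726 = 38.2726

38.2726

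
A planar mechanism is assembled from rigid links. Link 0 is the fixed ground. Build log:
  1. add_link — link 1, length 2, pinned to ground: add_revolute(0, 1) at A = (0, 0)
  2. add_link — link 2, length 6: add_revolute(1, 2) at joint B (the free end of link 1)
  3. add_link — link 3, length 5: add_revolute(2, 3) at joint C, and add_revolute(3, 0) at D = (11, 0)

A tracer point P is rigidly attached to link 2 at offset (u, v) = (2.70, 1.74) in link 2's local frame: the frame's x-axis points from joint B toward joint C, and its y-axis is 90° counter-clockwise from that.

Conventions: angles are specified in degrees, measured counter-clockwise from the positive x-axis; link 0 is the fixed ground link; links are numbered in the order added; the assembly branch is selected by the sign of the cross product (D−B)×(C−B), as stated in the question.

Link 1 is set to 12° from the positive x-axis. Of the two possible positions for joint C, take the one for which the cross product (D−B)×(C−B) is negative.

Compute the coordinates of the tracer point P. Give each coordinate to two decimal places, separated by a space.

A=(0,0), D=(11.00,0)
B = A + 2.00·(cos12°, sin12°) = (1.9563, 0.4158)
|BD| = 9.0533
circle(B,6.00) ∩ circle(D,5.00): a=5.1341, h=3.1049
  candidates: C₊=(7.2276,3.2817) cross=28.110; C₋=(6.9424,-2.9216) cross=-28.110
  branch - wants cross < 0 → take C=(6.9424,-2.9216) (cross=-28.110)
ex = (C−B)/|BC| = (0.8310,-0.5562); ey = (0.5562,0.8310)
P = B + 2.70·ex + 1.74·ey = (5.1679,0.3599)

5.17 0.36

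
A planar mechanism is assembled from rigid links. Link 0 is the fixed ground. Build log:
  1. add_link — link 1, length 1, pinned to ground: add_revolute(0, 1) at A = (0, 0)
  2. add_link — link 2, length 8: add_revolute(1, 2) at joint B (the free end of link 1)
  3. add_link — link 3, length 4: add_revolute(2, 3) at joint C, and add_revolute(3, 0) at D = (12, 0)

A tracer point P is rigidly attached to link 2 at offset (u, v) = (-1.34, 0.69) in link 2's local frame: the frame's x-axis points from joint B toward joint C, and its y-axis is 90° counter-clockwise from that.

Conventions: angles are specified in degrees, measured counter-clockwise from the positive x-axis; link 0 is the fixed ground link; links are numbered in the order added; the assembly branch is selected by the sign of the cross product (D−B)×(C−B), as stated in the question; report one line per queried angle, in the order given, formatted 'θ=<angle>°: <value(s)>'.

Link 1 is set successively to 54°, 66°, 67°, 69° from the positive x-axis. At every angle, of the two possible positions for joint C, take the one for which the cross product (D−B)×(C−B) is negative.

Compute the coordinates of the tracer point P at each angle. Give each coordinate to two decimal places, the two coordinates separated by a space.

A=(0,0), D=(12.00,0)
θ=54°: B = A + 1.00·(cos54°, sin54°) = (0.5878, 0.8090)
θ=54°: |BD| = 11.4409
θ=54°: circle(B,8.00) ∩ circle(D,4.00): a=7.8182, h=1.6959
θ=54°:   candidates: C₊=(8.5063,1.9479) cross=19.403; C₋=(8.2665,-1.4355) cross=-19.403
θ=54°:   branch - wants cross < 0 → take C=(8.2665,-1.4355) (cross=-19.403)
θ=54°: ex = (C−B)/|BC| = (0.9598,-0.2806); ey = (0.2806,0.9598)
θ=54°: P = B + -1.34·ex + 0.69·ey = (-0.5048,1.8473)
θ=66°: B = A + 1.00·(cos66°, sin66°) = (0.4067, 0.9135)
θ=66°: |BD| = 11.6292
θ=66°: circle(B,8.00) ∩ circle(D,4.00): a=7.8784, h=1.3897
θ=66°:   candidates: C₊=(8.3699,1.6801) cross=16.161; C₋=(8.1516,-1.0908) cross=-16.161
θ=66°:   branch - wants cross < 0 → take C=(8.1516,-1.0908) (cross=-16.161)
θ=66°: ex = (C−B)/|BC| = (0.9681,-0.2505); ey = (0.2505,0.9681)
θ=66°: P = B + -1.34·ex + 0.69·ey = (-0.7177,1.9173)
θ=67°: B = A + 1.00·(cos67°, sin67°) = (0.3907, 0.9205)
θ=67°: |BD| = 11.6457
θ=67°: circle(B,8.00) ∩ circle(D,4.00): a=7.8837, h=1.3592
θ=67°:   candidates: C₊=(8.3572,1.6523) cross=15.828; C₋=(8.1423,-1.0575) cross=-15.828
θ=67°:   branch - wants cross < 0 → take C=(8.1423,-1.0575) (cross=-15.828)
θ=67°: ex = (C−B)/|BC| = (0.9690,-0.2473); ey = (0.2473,0.9690)
θ=67°: P = B + -1.34·ex + 0.69·ey = (-0.7371,1.9204)
θ=69°: B = A + 1.00·(cos69°, sin69°) = (0.3584, 0.9336)
θ=69°: |BD| = 11.6790
θ=69°: circle(B,8.00) ∩ circle(D,4.00): a=7.8945, h=1.2951
θ=69°:   candidates: C₊=(8.3311,1.5935) cross=15.126; C₋=(8.1241,-0.9884) cross=-15.126
θ=69°:   branch - wants cross < 0 → take C=(8.1241,-0.9884) (cross=-15.126)
θ=69°: ex = (C−B)/|BC| = (0.9707,-0.2403); ey = (0.2403,0.9707)
θ=69°: P = B + -1.34·ex + 0.69·ey = (-0.7766,1.9253)

θ=54°: -0.50 1.85
θ=66°: -0.72 1.92
θ=67°: -0.74 1.92
θ=69°: -0.78 1.93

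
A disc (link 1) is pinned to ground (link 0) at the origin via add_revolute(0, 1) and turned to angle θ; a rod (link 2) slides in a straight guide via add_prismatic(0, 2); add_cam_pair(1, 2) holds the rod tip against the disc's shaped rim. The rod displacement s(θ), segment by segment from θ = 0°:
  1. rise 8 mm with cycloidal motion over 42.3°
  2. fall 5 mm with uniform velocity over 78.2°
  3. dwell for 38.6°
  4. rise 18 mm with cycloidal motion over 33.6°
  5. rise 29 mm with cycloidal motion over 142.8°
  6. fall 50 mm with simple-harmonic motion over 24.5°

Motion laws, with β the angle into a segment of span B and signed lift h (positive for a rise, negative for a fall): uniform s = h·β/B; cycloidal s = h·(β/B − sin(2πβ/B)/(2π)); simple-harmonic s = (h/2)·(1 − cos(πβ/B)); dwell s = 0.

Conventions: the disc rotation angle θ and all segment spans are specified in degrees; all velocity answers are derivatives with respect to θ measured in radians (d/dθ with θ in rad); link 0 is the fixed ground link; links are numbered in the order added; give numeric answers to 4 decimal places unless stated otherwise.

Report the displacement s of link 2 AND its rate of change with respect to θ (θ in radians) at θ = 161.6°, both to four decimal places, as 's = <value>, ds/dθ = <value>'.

segment 1 (0° to 42.3°, cycloidal, h = 8) is passed completely: s = 0.0000 + (8) = 8.0000
segment 2 (42.3° to 120.5°, uniform, h = -5) is passed completely: s = 8.0000 + (-5) = 3.0000
segment 3 (120.5° to 159.1°, dwell): s unchanged at 3.0000
θ = 161.6° falls in segment 4 (159.1° to 192.7°, cycloidal, h = 18): β = 161.6 − 159.1 = 2.5°, B = 33.6°; Δs = 18·(0.0744 − sin(2π·0.0744)/(2π)) = 0.0483; s = 3.0000 + 0.0483 = 3.0483
velocity in seg [159.1°–192.7°] (cycloidal), θ in radians: β = 2.5° = 0.0436 rad, B = 33.6° = 0.5864 rad; ds/dθ = (h/B)(1 − cos(2πβ/B)) = (18/0.5864)(1 − cos(2π·0.0744)) = 3.293539 mm/rad

s = 3.0483, ds/dθ = 3.2935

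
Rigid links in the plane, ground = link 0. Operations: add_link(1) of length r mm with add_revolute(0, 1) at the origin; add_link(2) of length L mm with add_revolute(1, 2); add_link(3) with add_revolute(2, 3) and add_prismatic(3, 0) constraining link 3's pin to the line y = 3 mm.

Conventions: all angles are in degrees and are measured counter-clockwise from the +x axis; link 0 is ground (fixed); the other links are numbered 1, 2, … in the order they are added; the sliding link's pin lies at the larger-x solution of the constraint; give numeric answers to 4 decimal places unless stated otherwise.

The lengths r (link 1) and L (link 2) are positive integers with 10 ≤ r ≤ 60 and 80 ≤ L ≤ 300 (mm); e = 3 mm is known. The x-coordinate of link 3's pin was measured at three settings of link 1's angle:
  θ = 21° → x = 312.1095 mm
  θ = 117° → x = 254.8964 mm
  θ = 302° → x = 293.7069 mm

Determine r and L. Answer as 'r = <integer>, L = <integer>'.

constraint per measurement: (x − r cos θ)² + (r sin θ − e)² = L²
subtracting the θ₁ and θ₂ equations cancels the r² and L² terms:
r = (x₁² − x₂²) / (2[(x₁cos θ₁ + e sin θ₁) − (x₂cos θ₂ + e sin θ₂)]) = 40.0000 → r = 40
L² = (x₁ − r cos θ₁)² + (r sin θ₁ − e)² = 75624.9861 → L = 275.0000 → L = 275
check at θ₃=302°: x = 293.7069 (printed 293.7069) ✓

r = 40, L = 275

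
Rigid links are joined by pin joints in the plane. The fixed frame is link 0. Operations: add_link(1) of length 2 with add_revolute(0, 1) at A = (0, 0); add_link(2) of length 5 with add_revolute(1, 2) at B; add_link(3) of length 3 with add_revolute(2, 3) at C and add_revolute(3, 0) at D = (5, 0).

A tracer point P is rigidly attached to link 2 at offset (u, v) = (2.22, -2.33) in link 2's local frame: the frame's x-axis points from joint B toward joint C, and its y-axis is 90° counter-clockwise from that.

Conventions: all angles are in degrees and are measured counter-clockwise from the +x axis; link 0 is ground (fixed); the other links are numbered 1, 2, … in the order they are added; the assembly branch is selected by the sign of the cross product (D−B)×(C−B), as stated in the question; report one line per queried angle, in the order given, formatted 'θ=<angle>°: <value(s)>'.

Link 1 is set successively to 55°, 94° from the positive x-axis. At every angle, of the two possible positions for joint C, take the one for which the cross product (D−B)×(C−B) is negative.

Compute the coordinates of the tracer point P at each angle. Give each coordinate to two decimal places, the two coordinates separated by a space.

A=(0,0), D=(5.00,0)
θ=55°: B = A + 2.00·(cos55°, sin55°) = (1.1472, 1.6383)
θ=55°: |BD| = 4.1867
θ=55°: circle(B,5.00) ∩ circle(D,3.00): a=4.0042, h=2.9944
θ=55°:   candidates: C₊=(6.0038,2.8271) cross=12.537; C₋=(3.6603,-2.6842) cross=-12.537
θ=55°:   branch - wants cross < 0 → take C=(3.6603,-2.6842) (cross=-12.537)
θ=55°: ex = (C−B)/|BC| = (0.5026,-0.8645); ey = (0.8645,0.5026)
θ=55°: P = B + 2.22·ex + -2.33·ey = (0.2487,-1.4520)
θ=94°: B = A + 2.00·(cos94°, sin94°) = (-0.1395, 1.9951)
θ=94°: |BD| = 5.5132
θ=94°: circle(B,5.00) ∩ circle(D,3.00): a=4.2077, h=2.7010
θ=94°:   candidates: C₊=(4.7604,2.9904) cross=14.891; C₋=(2.8055,-2.0455) cross=-14.891
θ=94°:   branch - wants cross < 0 → take C=(2.8055,-2.0455) (cross=-14.891)
θ=94°: ex = (C−B)/|BC| = (0.5890,-0.8081); ey = (0.8081,0.5890)
θ=94°: P = B + 2.22·ex + -2.33·ey = (-0.7149,-1.1713)

θ=55°: 0.25 -1.45
θ=94°: -0.71 -1.17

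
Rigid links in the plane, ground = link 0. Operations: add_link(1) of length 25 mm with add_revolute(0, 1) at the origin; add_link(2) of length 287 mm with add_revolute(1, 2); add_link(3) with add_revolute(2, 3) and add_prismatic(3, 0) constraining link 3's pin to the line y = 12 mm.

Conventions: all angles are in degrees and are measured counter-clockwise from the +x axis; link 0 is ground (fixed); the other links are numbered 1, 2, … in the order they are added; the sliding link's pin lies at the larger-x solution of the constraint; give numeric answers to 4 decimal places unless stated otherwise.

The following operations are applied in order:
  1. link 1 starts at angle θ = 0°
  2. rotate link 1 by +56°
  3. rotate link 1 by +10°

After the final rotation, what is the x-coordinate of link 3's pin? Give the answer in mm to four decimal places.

geometry: r = 25 mm, L = 287 mm, e = 12 mm; θ starts at 0°
rotate link 1 by +56°: θ ← 0° +56° = 56°
rotate link 1 by +10°: θ ← 56° +10° = 66°
crank pin P = (r cos θ, r sin θ) = (10.168416, 22.838636)
h = r sin θ − e = 22.838636 − 12 = 10.838636
x = r cos θ + √(L² − h²) = 10.168416 + 286.795265 = 296.963681

296.9637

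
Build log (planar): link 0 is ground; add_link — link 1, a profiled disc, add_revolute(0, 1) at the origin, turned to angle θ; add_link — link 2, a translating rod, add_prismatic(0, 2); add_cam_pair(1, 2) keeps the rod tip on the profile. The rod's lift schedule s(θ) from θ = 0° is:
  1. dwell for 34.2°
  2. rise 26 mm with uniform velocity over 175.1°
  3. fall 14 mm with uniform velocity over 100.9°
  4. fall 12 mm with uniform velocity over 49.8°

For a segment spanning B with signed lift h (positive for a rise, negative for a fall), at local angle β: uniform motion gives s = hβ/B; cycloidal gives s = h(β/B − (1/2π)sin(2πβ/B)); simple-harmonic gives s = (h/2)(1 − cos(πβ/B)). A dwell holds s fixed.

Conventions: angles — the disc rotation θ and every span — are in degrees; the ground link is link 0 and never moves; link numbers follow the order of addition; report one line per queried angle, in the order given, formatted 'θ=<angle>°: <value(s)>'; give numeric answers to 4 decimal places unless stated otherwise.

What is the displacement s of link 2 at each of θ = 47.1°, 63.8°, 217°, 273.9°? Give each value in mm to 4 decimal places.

seg 1 [0°–34.2°] dwell: s stays 0.0000
seg 2 [34.2°–209.3°] uniform, h=26: θ=47.1° here. β=12.9, B=175.1. 26·12.9/175.1 = 1.9155 → s = 1.9155
seg 2 [34.2°–209.3°] uniform, h=26: θ=63.8° here. β=29.6, B=175.1. 26·29.6/175.1 = 4.3952 → s = 4.3952
seg 2 [34.2°–209.3°] uniform, h=26: full span → s += 26 → s = 26.0000
seg 3 [209.3°–310.2°] uniform, h=-14: θ=217° here. β=7.7, B=100.9. -14·7.7/100.9 = -1.0684 → s = 24.9316
seg 3 [209.3°–310.2°] uniform, h=-14: θ=273.9° here. β=64.6, B=100.9. -14·64.6/100.9 = -8.9633 → s = 17.0367

θ=47.1°: 1.9155
θ=63.8°: 4.3952
θ=217°: 24.9316
θ=273.9°: 17.0367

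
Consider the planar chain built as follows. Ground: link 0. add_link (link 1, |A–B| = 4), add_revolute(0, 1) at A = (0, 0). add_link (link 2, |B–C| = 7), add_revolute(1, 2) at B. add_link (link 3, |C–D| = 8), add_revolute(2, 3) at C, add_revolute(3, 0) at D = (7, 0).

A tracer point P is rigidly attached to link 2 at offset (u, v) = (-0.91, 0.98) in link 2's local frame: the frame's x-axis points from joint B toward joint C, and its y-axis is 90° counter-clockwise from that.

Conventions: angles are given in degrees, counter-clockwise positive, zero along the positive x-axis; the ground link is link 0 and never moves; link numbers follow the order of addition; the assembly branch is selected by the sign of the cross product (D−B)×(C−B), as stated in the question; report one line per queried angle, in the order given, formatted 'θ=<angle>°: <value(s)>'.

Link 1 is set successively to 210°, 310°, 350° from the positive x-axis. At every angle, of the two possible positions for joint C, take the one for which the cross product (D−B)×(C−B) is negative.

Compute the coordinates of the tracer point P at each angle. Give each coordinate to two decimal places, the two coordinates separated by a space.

A=(0,0), D=(7.00,0)
θ=210°: B = A + 4.00·(cos210°, sin210°) = (-3.4641, -2.0000)
θ=210°: |BD| = 10.6535
θ=210°: circle(B,7.00) ∩ circle(D,8.00): a=4.6228, h=5.2564
θ=210°:   candidates: C₊=(0.0897,4.0308) cross=55.999; C₋=(2.0633,-6.2951) cross=-55.999
θ=210°:   branch - wants cross < 0 → take C=(2.0633,-6.2951) (cross=-55.999)
θ=210°: ex = (C−B)/|BC| = (0.7896,-0.6136); ey = (0.6136,0.7896)
θ=210°: P = B + -0.91·ex + 0.98·ey = (-3.5813,-0.6678)
θ=310°: B = A + 4.00·(cos310°, sin310°) = (2.5712, -3.0642)
θ=310°: |BD| = 5.3855
θ=310°: circle(B,7.00) ∩ circle(D,8.00): a=1.3001, h=6.8782
θ=310°:   candidates: C₊=(-0.2731,3.3319) cross=37.043; C₋=(7.5538,-7.9808) cross=-37.043
θ=310°:   branch - wants cross < 0 → take C=(7.5538,-7.9808) (cross=-37.043)
θ=310°: ex = (C−B)/|BC| = (0.7118,-0.7024); ey = (0.7024,0.7118)
θ=310°: P = B + -0.91·ex + 0.98·ey = (2.6117,-1.7274)
θ=350°: B = A + 4.00·(cos350°, sin350°) = (3.9392, -0.6946)
θ=350°: |BD| = 3.1386
θ=350°: circle(B,7.00) ∩ circle(D,8.00): a=-0.8203, h=6.9518
θ=350°:   candidates: C₊=(1.6008,5.9033) cross=21.819; C₋=(4.6777,-7.6555) cross=-21.819
θ=350°:   branch - wants cross < 0 → take C=(4.6777,-7.6555) (cross=-21.819)
θ=350°: ex = (C−B)/|BC| = (0.1055,-0.9944); ey = (0.9944,0.1055)
θ=350°: P = B + -0.91·ex + 0.98·ey = (4.8178,0.3137)

θ=210°: -3.58 -0.67
θ=310°: 2.61 -1.73
θ=350°: 4.82 0.31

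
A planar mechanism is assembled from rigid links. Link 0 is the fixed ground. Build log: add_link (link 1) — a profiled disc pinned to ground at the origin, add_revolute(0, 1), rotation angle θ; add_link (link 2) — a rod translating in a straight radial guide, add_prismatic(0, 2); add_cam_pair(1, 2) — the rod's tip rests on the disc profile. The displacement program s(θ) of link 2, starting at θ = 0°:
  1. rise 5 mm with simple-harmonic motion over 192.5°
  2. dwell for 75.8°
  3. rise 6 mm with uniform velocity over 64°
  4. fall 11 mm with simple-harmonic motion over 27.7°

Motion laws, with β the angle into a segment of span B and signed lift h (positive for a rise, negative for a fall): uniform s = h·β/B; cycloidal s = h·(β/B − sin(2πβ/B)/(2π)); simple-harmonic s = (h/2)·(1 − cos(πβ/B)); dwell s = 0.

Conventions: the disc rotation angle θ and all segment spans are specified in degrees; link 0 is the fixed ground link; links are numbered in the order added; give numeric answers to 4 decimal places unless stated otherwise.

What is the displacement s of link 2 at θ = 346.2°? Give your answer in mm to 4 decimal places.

seg 1 [0°–192.5°] simple-harmonic, h=5: full span → s += 5 → s = 5.0000
seg 2 [192.5°–268.3°] dwell: s stays 5.0000
seg 3 [268.3°–332.3°] uniform, h=6: full span → s += 6 → s = 11.0000
seg 4 [332.3°–360°] simple-harmonic, h=-11: θ=346.2° here. β=13.9, B=27.7. -11/2·(1 − cos(π·0.5018)) = -5.5312 → s = 5.4688

5.4688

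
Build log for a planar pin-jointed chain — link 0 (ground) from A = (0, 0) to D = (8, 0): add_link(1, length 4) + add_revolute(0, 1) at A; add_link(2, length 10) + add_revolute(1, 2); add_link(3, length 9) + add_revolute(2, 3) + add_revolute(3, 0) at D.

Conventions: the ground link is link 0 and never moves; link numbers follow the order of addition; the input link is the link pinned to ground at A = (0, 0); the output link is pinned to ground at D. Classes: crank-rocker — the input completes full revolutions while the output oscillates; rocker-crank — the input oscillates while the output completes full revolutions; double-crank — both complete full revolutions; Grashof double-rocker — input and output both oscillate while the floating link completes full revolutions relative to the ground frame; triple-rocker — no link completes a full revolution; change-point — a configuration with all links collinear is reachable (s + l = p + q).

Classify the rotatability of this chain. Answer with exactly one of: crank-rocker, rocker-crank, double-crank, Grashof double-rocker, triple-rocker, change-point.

lengths: ground=8, input=4, coupler=10, output=9
sorted: s=4 (shortest), l=10 (longest), p+q=17
s + l = 14 vs p + q = 17
s + l < p + q (Grashof) with shortest = input link → crank-rocker

crank-rocker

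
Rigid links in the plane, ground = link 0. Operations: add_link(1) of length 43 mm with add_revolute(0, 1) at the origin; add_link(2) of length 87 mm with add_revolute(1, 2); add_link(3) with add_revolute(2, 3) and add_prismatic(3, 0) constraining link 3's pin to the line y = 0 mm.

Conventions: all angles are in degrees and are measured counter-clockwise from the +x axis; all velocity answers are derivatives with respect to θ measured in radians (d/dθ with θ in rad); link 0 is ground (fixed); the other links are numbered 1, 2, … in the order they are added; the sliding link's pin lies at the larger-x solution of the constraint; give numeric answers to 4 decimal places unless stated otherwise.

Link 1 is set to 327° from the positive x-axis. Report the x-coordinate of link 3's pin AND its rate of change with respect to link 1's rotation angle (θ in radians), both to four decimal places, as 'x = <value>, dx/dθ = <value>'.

geometry: r = 43 mm, L = 87 mm, e = 0 mm
crank pin P = (r cos θ, r sin θ) = (36.062834, -23.419479)
h = r sin θ − e = -23.419479 − 0 = -23.419479
x = r cos θ + √(L² − h²) = 36.062834 + 83.788591 = 119.851426
dx/dθ = −r sin θ − h·r cos θ/√(L² − h²) (θ in radians; h = -23.419479) = 33.499285

x = 119.8514, dx/dθ = 33.4993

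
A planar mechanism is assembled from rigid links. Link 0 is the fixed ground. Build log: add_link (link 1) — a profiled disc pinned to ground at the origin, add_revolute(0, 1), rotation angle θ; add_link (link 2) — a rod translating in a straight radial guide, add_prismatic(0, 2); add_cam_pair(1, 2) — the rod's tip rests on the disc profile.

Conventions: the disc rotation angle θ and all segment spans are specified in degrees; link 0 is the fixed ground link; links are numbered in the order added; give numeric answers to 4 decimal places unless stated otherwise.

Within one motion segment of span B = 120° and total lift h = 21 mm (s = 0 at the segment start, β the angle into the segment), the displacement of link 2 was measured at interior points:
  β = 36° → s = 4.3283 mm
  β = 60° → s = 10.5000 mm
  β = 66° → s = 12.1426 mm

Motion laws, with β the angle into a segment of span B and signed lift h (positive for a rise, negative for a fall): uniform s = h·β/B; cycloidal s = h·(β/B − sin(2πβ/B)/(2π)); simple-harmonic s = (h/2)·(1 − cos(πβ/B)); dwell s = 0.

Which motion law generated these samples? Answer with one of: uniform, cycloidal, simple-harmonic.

candidates at β/B = r: uniform s = h·r (linear in β); cycloidal s = h·(r − sin(2πr)/(2π)); simple-harmonic s = (h/2)(1 − cos(πr))
β=36°: printed 4.3283 | uniform 6.3000, cycloidal 3.1213, simple-harmonic 4.3283
β=60°: printed 10.5000 | uniform 10.5000, cycloidal 10.5000, simple-harmonic 10.5000
β=66°: printed 12.1426 | uniform 11.5500, cycloidal 12.5828, simple-harmonic 12.1426
only one law matches every sample → simple-harmonic

simple-harmonic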